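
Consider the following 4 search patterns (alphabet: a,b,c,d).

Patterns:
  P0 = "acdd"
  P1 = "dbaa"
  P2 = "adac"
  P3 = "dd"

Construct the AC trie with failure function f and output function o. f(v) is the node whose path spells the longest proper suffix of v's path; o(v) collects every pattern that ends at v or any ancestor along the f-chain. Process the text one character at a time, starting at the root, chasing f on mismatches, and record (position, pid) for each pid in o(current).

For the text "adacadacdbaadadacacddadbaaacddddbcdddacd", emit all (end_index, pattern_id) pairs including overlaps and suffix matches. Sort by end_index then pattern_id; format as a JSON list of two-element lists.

Build automaton:
Trie nodes:
  n0 'ε': a→1 d→5
  n1 'a': c→2 d→9
  n2 'ac': d→3
  n3 'acd': d→4
  n4 'acdd': ·  ←P0
  n5 'd': b→6 d→12
  n6 'db': a→7
  n7 'dba': a→8
  n8 'dbaa': ·  ←P1
  n9 'ad': a→10
  n10 'ada': c→11
  n11 'adac': ·  ←P2
  n12 'dd': ·  ←P3

Failure links (BFS by depth):
  fail(1) 'a': from fail(0)=0 chase 'a': 0 ⇒ 0;  out=∅∪out(0)=∅
  fail(5) 'd': from fail(0)=0 chase 'd': 0 ⇒ 0;  out=∅∪out(0)=∅
  fail(2) 'ac': from fail(1)=0 chase 'c': 0 ⇒ 0;  out=∅∪out(0)=∅
  fail(6) 'db': from fail(5)=0 chase 'b': 0 ⇒ 0;  out=∅∪out(0)=∅
  fail(9) 'ad': from fail(1)=0 chase 'd': 0 ⇒ 5;  out=∅∪out(5)=∅
  fail(12) 'dd': from fail(5)=0 chase 'd': 0 ⇒ 5;  out={3}∪out(5)={3}
  fail(3) 'acd': from fail(2)=0 chase 'd': 0 ⇒ 5;  out=∅∪out(5)=∅
  fail(7) 'dba': from fail(6)=0 chase 'a': 0 ⇒ 1;  out=∅∪out(1)=∅
  fail(10) 'ada': from fail(9)=5 chase 'a': 5→0 ⇒ 1;  out=∅∪out(1)=∅
  fail(4) 'acdd': from fail(3)=5 chase 'd': 5 ⇒ 12;  out={0}∪out(12)={0,3}
  fail(8) 'dbaa': from fail(7)=1 chase 'a': 1→0 ⇒ 1;  out={1}∪out(1)={1}
  fail(11) 'adac': from fail(10)=1 chase 'c': 1 ⇒ 2;  out={2}∪out(2)={2}

Scan:
[0] read 'a'  n0⇒n1
[1] read 'd'  n1⇒n9
[2] read 'a'  n9⇒n10
[3] read 'c'  n10⇒n11  ** P2@[0:3]
[4] read 'a'  n11⇒n1 (fail-walked)
[5] read 'd'  n1⇒n9
[6] read 'a'  n9⇒n10
[7] read 'c'  n10⇒n11  ** P2@[4:7]
[8] read 'd'  n11⇒n3 (fail-walked)
[9] read 'b'  n3⇒n6 (fail-walked)
[10] read 'a'  n6⇒n7
[11] read 'a'  n7⇒n8  ** P1@[8:11]
[12] read 'd'  n8⇒n9 (fail-walked)
[13] read 'a'  n9⇒n10
[14] read 'd'  n10⇒n9 (fail-walked)
[15] read 'a'  n9⇒n10
[16] read 'c'  n10⇒n11  ** P2@[13:16]
[17] read 'a'  n11⇒n1 (fail-walked)
[18] read 'c'  n1⇒n2
[19] read 'd'  n2⇒n3
[20] read 'd'  n3⇒n4  ** P0@[17:20],P3@[19:20]
[21] read 'a'  n4⇒n1 (fail-walked)
[22] read 'd'  n1⇒n9
[23] read 'b'  n9⇒n6 (fail-walked)
[24] read 'a'  n6⇒n7
[25] read 'a'  n7⇒n8  ** P1@[22:25]
[26] read 'a'  n8⇒n1 (fail-walked)
[27] read 'c'  n1⇒n2
[28] read 'd'  n2⇒n3
[29] read 'd'  n3⇒n4  ** P0@[26:29],P3@[28:29]
[30] read 'd'  n4⇒n12 (fail-walked)  ** P3@[29:30]
[31] read 'd'  n12⇒n12 (fail-walked)  ** P3@[30:31]
[32] read 'b'  n12⇒n6 (fail-walked)
[33] read 'c'  n6⇒n0 (fail-walked)
[34] read 'd'  n0⇒n5
[35] read 'd'  n5⇒n12  ** P3@[34:35]
[36] read 'd'  n12⇒n12 (fail-walked)  ** P3@[35:36]
[37] read 'a'  n12⇒n1 (fail-walked)
[38] read 'c'  n1⇒n2
[39] read 'd'  n2⇒n3

Result: [[3,2],[7,2],[11,1],[16,2],[20,0],[20,3],[25,1],[29,0],[29,3],[30,3],[31,3],[35,3],[36,3]]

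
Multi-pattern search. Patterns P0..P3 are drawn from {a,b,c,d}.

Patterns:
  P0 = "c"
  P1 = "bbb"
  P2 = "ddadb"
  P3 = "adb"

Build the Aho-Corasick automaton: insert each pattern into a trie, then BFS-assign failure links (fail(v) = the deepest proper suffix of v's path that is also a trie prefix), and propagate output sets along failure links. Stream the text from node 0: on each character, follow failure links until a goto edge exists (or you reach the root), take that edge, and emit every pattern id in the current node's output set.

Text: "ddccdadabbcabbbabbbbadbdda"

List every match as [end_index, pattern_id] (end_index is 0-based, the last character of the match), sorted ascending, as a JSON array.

Build automaton:
Trie nodes:
  n0 'ε': a→10 b→2 c→1 d→5
  n1 'c': ·  ←P0
  n2 'b': b→3
  n3 'bb': b→4
  n4 'bbb': ·  ←P1
  n5 'd': d→6
  n6 'dd': a→7
  n7 'dda': d→8
  n8 'ddad': b→9
  n9 'ddadb': ·  ←P2
  n10 'a': d→11
  n11 'ad': b→12
  n12 'adb': ·  ←P3

BFS fail/out derivation:
  n1('c'): parent n0 fail=0; on 'c' 0 → fail=0;  out {0}∪∅={0}
  n2('b'): parent n0 fail=0; on 'b' 0 → fail=0;  out ∅∪∅=∅
  n5('d'): parent n0 fail=0; on 'd' 0 → fail=0;  out ∅∪∅=∅
  n10('a'): parent n0 fail=0; on 'a' 0 → fail=0;  out ∅∪∅=∅
  n3('bb'): parent n2 fail=0; on 'b' 0 → fail=2;  out ∅∪∅=∅
  n6('dd'): parent n5 fail=0; on 'd' 0 → fail=5;  out ∅∪∅=∅
  n11('ad'): parent n10 fail=0; on 'd' 0 → fail=5;  out ∅∪∅=∅
  n4('bbb'): parent n3 fail=2; on 'b' 2 → fail=3;  out {1}∪∅={1}
  n7('dda'): parent n6 fail=5; on 'a' 5→0 → fail=10;  out ∅∪∅=∅
  n12('adb'): parent n11 fail=5; on 'b' 5→0 → fail=2;  out {3}∪∅={3}
  n8('ddad'): parent n7 fail=10; on 'd' 10 → fail=11;  out ∅∪∅=∅
  n9('ddadb'): parent n8 fail=11; on 'b' 11 → fail=12;  out {2}∪{3}={2,3}

Run:
[0] read 'd'  n0⇒n5
[1] read 'd'  n5⇒n6
[2] read 'c'  n6⇒n1 (via fail)  emit P0@[2:2]
[3] read 'c'  n1⇒n1 (via fail)  emit P0@[3:3]
[4] read 'd'  n1⇒n5 (via fail)
[5] read 'a'  n5⇒n10 (via fail)
[6] read 'd'  n10⇒n11
[7] read 'a'  n11⇒n10 (via fail)
[8] read 'b'  n10⇒n2 (via fail)
[9] read 'b'  n2⇒n3
[10] read 'c'  n3⇒n1 (via fail)  emit P0@[10:10]
[11] read 'a'  n1⇒n10 (via fail)
[12] read 'b'  n10⇒n2 (via fail)
[13] read 'b'  n2⇒n3
[14] read 'b'  n3⇒n4  emit P1@[12:14]
[15] read 'a'  n4⇒n10 (via fail)
[16] read 'b'  n10⇒n2 (via fail)
[17] read 'b'  n2⇒n3
[18] read 'b'  n3⇒n4  emit P1@[16:18]
[19] read 'b'  n4⇒n4 (via fail)  emit P1@[17:19]
[20] read 'a'  n4⇒n10 (via fail)
[21] read 'd'  n10⇒n11
[22] read 'b'  n11⇒n12  emit P3@[20:22]
[23] read 'd'  n12⇒n5 (via fail)
[24] read 'd'  n5⇒n6
[25] read 'a'  n6⇒n7

Matches: [[2,0],[3,0],[10,0],[14,1],[18,1],[19,1],[22,3]]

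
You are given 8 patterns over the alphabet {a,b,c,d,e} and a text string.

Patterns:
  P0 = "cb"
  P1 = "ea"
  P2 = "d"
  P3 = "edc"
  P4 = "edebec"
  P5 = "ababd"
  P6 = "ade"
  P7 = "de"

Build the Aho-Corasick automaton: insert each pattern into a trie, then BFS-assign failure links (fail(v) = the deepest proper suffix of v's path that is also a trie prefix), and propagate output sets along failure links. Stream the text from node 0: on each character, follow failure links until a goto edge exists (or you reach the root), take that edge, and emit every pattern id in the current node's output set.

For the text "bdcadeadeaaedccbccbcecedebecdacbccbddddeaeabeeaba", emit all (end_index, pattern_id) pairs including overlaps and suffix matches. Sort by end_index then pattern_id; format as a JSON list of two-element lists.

Construct AC machine:
Trie (insert patterns):
  0='ε' goto a→12 c→1 d→5 e→3
  1='c' goto b→2
  2='cb' goto ·  [P0 ends]
  3='e' goto a→4 d→6
  4='ea' goto ·  [P1 ends]
  5='d' goto e→19  [P2 ends]
  6='ed' goto c→7 e→8
  7='edc' goto ·  [P3 ends]
  8='ede' goto b→9
  9='edeb' goto e→10
  10='edebe' goto c→11
  11='edebec' goto ·  [P4 ends]
  12='a' goto b→13 d→17
  13='ab' goto a→14
  14='aba' goto b→15
  15='abab' goto d→16
  16='ababd' goto ·  [P5 ends]
  17='ad' goto e→18
  18='ade' goto ·  [P6 ends]
  19='de' goto ·  [P7 ends]

Failure links (BFS by depth):
  n1('c'): parent n0 fail=0; on 'c' 0 → fail=0;  out ∅∪∅=∅
  n3('e'): parent n0 fail=0; on 'e' 0 → fail=0;  out ∅∪∅=∅
  n5('d'): parent n0 fail=0; on 'd' 0 → fail=0;  out {2}∪∅={2}
  n12('a'): parent n0 fail=0; on 'a' 0 → fail=0;  out ∅∪∅=∅
  n2('cb'): parent n1 fail=0; on 'b' 0 → fail=0;  out {0}∪∅={0}
  n4('ea'): parent n3 fail=0; on 'a' 0 → fail=12;  out {1}∪∅={1}
  n6('ed'): parent n3 fail=0; on 'd' 0 → fail=5;  out ∅∪{2}={2}
  n13('ab'): parent n12 fail=0; on 'b' 0 → fail=0;  out ∅∪∅=∅
  n17('ad'): parent n12 fail=0; on 'd' 0 → fail=5;  out ∅∪{2}={2}
  n19('de'): parent n5 fail=0; on 'e' 0 → fail=3;  out {7}∪∅={7}
  n7('edc'): parent n6 fail=5; on 'c' 5→0 → fail=1;  out {3}∪∅={3}
  n8('ede'): parent n6 fail=5; on 'e' 5 → fail=19;  out ∅∪{7}={7}
  n14('aba'): parent n13 fail=0; on 'a' 0 → fail=12;  out ∅∪∅=∅
  n18('ade'): parent n17 fail=5; on 'e' 5 → fail=19;  out {6}∪{7}={6,7}
  n9('edeb'): parent n8 fail=19; on 'b' 19→3→0 → fail=0;  out ∅∪∅=∅
  n15('abab'): parent n14 fail=12; on 'b' 12 → fail=13;  out ∅∪∅=∅
  n10('edebe'): parent n9 fail=0; on 'e' 0 → fail=3;  out ∅∪∅=∅
  n16('ababd'): parent n15 fail=13; on 'd' 13→0 → fail=5;  out {5}∪{2}={2,5}
  n11('edebec'): parent n10 fail=3; on 'c' 3→0 → fail=1;  out {4}∪∅={4}

Text stream:
i=0 'b': node 0→0
i=1 'd': node 0→5  ** P2@[1:1]
i=2 'c': node 5→1 (fail-walked)
i=3 'a': node 1→12 (fail-walked)
i=4 'd': node 12→17  ** P2@[4:4]
i=5 'e': node 17→18  ** P6@[3:5],P7@[4:5]
i=6 'a': node 18→4 (fail-walked)  ** P1@[5:6]
i=7 'd': node 4→17 (fail-walked)  ** P2@[7:7]
i=8 'e': node 17→18  ** P6@[6:8],P7@[7:8]
i=9 'a': node 18→4 (fail-walked)  ** P1@[8:9]
i=10 'a': node 4→12 (fail-walked)
i=11 'e': node 12→3 (fail-walked)
i=12 'd': node 3→6  ** P2@[12:12]
i=13 'c': node 6→7  ** P3@[11:13]
i=14 'c': node 7→1 (fail-walked)
i=15 'b': node 1→2  ** P0@[14:15]
i=16 'c': node 2→1 (fail-walked)
i=17 'c': node 1→1 (fail-walked)
i=18 'b': node 1→2  ** P0@[17:18]
i=19 'c': node 2→1 (fail-walked)
i=20 'e': node 1→3 (fail-walked)
i=21 'c': node 3→1 (fail-walked)
i=22 'e': node 1→3 (fail-walked)
i=23 'd': node 3→6  ** P2@[23:23]
i=24 'e': node 6→8  ** P7@[23:24]
i=25 'b': node 8→9
i=26 'e': node 9→10
i=27 'c': node 10→11  ** P4@[22:27]
i=28 'd': node 11→5 (fail-walked)  ** P2@[28:28]
i=29 'a': node 5→12 (fail-walked)
i=30 'c': node 12→1 (fail-walked)
i=31 'b': node 1→2  ** P0@[30:31]
i=32 'c': node 2→1 (fail-walked)
i=33 'c': node 1→1 (fail-walked)
i=34 'b': node 1→2  ** P0@[33:34]
i=35 'd': node 2→5 (fail-walked)  ** P2@[35:35]
i=36 'd': node 5→5 (fail-walked)  ** P2@[36:36]
i=37 'd': node 5→5 (fail-walked)  ** P2@[37:37]
i=38 'd': node 5→5 (fail-walked)  ** P2@[38:38]
i=39 'e': node 5→19  ** P7@[38:39]
i=40 'a': node 19→4 (fail-walked)  ** P1@[39:40]
i=41 'e': node 4→3 (fail-walked)
i=42 'a': node 3→4  ** P1@[41:42]
i=43 'b': node 4→13 (fail-walked)
i=44 'e': node 13→3 (fail-walked)
i=45 'e': node 3→3 (fail-walked)
i=46 'a': node 3→4  ** P1@[45:46]
i=47 'b': node 4→13 (fail-walked)
i=48 'a': node 13→14

Matches: [[1,2],[4,2],[5,6],[5,7],[6,1],[7,2],[8,6],[8,7],[9,1],[12,2],[13,3],[15,0],[18,0],[23,2],[24,7],[27,4],[28,2],[31,0],[34,0],[35,2],[36,2],[37,2],[38,2],[39,7],[40,1],[42,1],[46,1]]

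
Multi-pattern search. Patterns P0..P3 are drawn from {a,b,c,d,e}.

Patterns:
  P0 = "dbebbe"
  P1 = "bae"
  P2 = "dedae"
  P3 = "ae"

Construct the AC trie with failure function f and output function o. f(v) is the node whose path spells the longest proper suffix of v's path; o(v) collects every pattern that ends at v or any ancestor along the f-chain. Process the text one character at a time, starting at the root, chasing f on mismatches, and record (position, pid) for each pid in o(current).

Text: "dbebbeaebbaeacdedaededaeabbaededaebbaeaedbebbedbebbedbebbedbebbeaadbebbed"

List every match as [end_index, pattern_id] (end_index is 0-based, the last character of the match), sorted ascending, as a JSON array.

Build automaton:
Trie nodes:
  0='ε' goto a→14 b→7 d→1
  1='d' goto b→2 e→10
  2='db' goto e→3
  3='dbe' goto b→4
  4='dbeb' goto b→5
  5='dbebb' goto e→6
  6='dbebbe' goto ·  ←P0
  7='b' goto a→8
  8='ba' goto e→9
  9='bae' goto ·  ←P1
  10='de' goto d→11
  11='ded' goto a→12
  12='deda' goto e→13
  13='dedae' goto ·  ←P2
  14='a' goto e→15
  15='ae' goto ·  ←P3

Failure links (BFS by depth):
  n1('d'): parent n0 fail=0; on 'd' 0 → fail=0;  out ∅∪∅=∅
  n7('b'): parent n0 fail=0; on 'b' 0 → fail=0;  out ∅∪∅=∅
  n14('a'): parent n0 fail=0; on 'a' 0 → fail=0;  out ∅∪∅=∅
  n2('db'): parent n1 fail=0; on 'b' 0 → fail=7;  out ∅∪∅=∅
  n8('ba'): parent n7 fail=0; on 'a' 0 → fail=14;  out ∅∪∅=∅
  n10('de'): parent n1 fail=0; on 'e' 0 → fail=0;  out ∅∪∅=∅
  n15('ae'): parent n14 fail=0; on 'e' 0 → fail=0;  out {3}∪∅={3}
  n3('dbe'): parent n2 fail=7; on 'e' 7→0 → fail=0;  out ∅∪∅=∅
  n9('bae'): parent n8 fail=14; on 'e' 14 → fail=15;  out {1}∪{3}={1,3}
  n11('ded'): parent n10 fail=0; on 'd' 0 → fail=1;  out ∅∪∅=∅
  n4('dbeb'): parent n3 fail=0; on 'b' 0 → fail=7;  out ∅∪∅=∅
  n12('deda'): parent n11 fail=1; on 'a' 1→0 → fail=14;  out ∅∪∅=∅
  n5('dbebb'): parent n4 fail=7; on 'b' 7→0 → fail=7;  out ∅∪∅=∅
  n13('dedae'): parent n12 fail=14; on 'e' 14 → fail=15;  out {2}∪{3}={2,3}
  n6('dbebbe'): parent n5 fail=7; on 'e' 7→0 → fail=0;  out {0}∪∅={0}

Run:
pos 0 'd': at 1
pos 1 'b': at 2
pos 2 'e': at 3
pos 3 'b': at 4
pos 4 'b': at 5
pos 5 'e': at 6  emit P0@[0:5]
pos 6 'a': at 14 (via fail)
pos 7 'e': at 15  emit P3@[6:7]
pos 8 'b': at 7 (via fail)
pos 9 'b': at 7 (via fail)
pos 10 'a': at 8
pos 11 'e': at 9  emit P1@[9:11],P3@[10:11]
pos 12 'a': at 14 (via fail)
pos 13 'c': at 0 (via fail)
pos 14 'd': at 1
pos 15 'e': at 10
pos 16 'd': at 11
pos 17 'a': at 12
pos 18 'e': at 13  emit P2@[14:18],P3@[17:18]
pos 19 'd': at 1 (via fail)
pos 20 'e': at 10
pos 21 'd': at 11
pos 22 'a': at 12
pos 23 'e': at 13  emit P2@[19:23],P3@[22:23]
pos 24 'a': at 14 (via fail)
pos 25 'b': at 7 (via fail)
pos 26 'b': at 7 (via fail)
pos 27 'a': at 8
pos 28 'e': at 9  emit P1@[26:28],P3@[27:28]
pos 29 'd': at 1 (via fail)
pos 30 'e': at 10
pos 31 'd': at 11
pos 32 'a': at 12
pos 33 'e': at 13  emit P2@[29:33],P3@[32:33]
pos 34 'b': at 7 (via fail)
pos 35 'b': at 7 (via fail)
pos 36 'a': at 8
pos 37 'e': at 9  emit P1@[35:37],P3@[36:37]
pos 38 'a': at 14 (via fail)
pos 39 'e': at 15  emit P3@[38:39]
pos 40 'd': at 1 (via fail)
pos 41 'b': at 2
pos 42 'e': at 3
pos 43 'b': at 4
pos 44 'b': at 5
pos 45 'e': at 6  emit P0@[40:45]
pos 46 'd': at 1 (via fail)
pos 47 'b': at 2
pos 48 'e': at 3
pos 49 'b': at 4
pos 50 'b': at 5
pos 51 'e': at 6  emit P0@[46:51]
pos 52 'd': at 1 (via fail)
pos 53 'b': at 2
pos 54 'e': at 3
pos 55 'b': at 4
pos 56 'b': at 5
pos 57 'e': at 6  emit P0@[52:57]
pos 58 'd': at 1 (via fail)
pos 59 'b': at 2
pos 60 'e': at 3
pos 61 'b': at 4
pos 62 'b': at 5
pos 63 'e': at 6  emit P0@[58:63]
pos 64 'a': at 14 (via fail)
pos 65 'a': at 14 (via fail)
pos 66 'd': at 1 (via fail)
pos 67 'b': at 2
pos 68 'e': at 3
pos 69 'b': at 4
pos 70 'b': at 5
pos 71 'e': at 6  emit P0@[66:71]
pos 72 'd': at 1 (via fail)

Matches: [[5,0],[7,3],[11,1],[11,3],[18,2],[18,3],[23,2],[23,3],[28,1],[28,3],[33,2],[33,3],[37,1],[37,3],[39,3],[45,0],[51,0],[57,0],[63,0],[71,0]]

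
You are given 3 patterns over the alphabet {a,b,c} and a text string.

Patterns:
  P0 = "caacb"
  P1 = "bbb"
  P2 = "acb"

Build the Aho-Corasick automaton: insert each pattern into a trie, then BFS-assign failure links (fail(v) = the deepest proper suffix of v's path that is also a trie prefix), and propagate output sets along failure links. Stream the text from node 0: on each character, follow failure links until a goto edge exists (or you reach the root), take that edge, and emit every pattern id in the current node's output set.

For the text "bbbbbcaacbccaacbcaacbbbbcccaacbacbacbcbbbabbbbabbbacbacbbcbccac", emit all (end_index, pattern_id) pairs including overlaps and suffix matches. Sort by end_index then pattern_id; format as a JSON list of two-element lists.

Build automaton:
Trie (insert patterns):
  n0 'ε': a→9 b→6 c→1
  n1 'c': a→2
  n2 'ca': a→3
  n3 'caa': c→4
  n4 'caac': b→5
  n5 'caacb': ·  ←P0
  n6 'b': b→7
  n7 'bb': b→8
  n8 'bbb': ·  ←P1
  n9 'a': c→10
  n10 'ac': b→11
  n11 'acb': ·  ←P2

Failure links (BFS by depth):
  n1('c'): parent n0 fail=0; on 'c' 0 → fail=0;  out ∅∪∅=∅
  n6('b'): parent n0 fail=0; on 'b' 0 → fail=0;  out ∅∪∅=∅
  n9('a'): parent n0 fail=0; on 'a' 0 → fail=0;  out ∅∪∅=∅
  n2('ca'): parent n1 fail=0; on 'a' 0 → fail=9;  out ∅∪∅=∅
  n7('bb'): parent n6 fail=0; on 'b' 0 → fail=6;  out ∅∪∅=∅
  n10('ac'): parent n9 fail=0; on 'c' 0 → fail=1;  out ∅∪∅=∅
  n3('caa'): parent n2 fail=9; on 'a' 9→0 → fail=9;  out ∅∪∅=∅
  n8('bbb'): parent n7 fail=6; on 'b' 6 → fail=7;  out {1}∪∅={1}
  n11('acb'): parent n10 fail=1; on 'b' 1→0 → fail=6;  out {2}∪∅={2}
  n4('caac'): parent n3 fail=9; on 'c' 9 → fail=10;  out ∅∪∅=∅
  n5('caacb'): parent n4 fail=10; on 'b' 10 → fail=11;  out {0}∪{2}={0,2}

Run:
i=0 'b': node 0→6
i=1 'b': node 6→7
i=2 'b': node 7→8  → match P1@[0:2]
i=3 'b': node 8→8 (fail-walked)  → match P1@[1:3]
i=4 'b': node 8→8 (fail-walked)  → match P1@[2:4]
i=5 'c': node 8→1 (fail-walked)
i=6 'a': node 1→2
i=7 'a': node 2→3
i=8 'c': node 3→4
i=9 'b': node 4→5  → match P0@[5:9],P2@[7:9]
i=10 'c': node 5→1 (fail-walked)
i=11 'c': node 1→1 (fail-walked)
i=12 'a': node 1→2
i=13 'a': node 2→3
i=14 'c': node 3→4
i=15 'b': node 4→5  → match P0@[11:15],P2@[13:15]
i=16 'c': node 5→1 (fail-walked)
i=17 'a': node 1→2
i=18 'a': node 2→3
i=19 'c': node 3→4
i=20 'b': node 4→5  → match P0@[16:20],P2@[18:20]
i=21 'b': node 5→7 (fail-walked)
i=22 'b': node 7→8  → match P1@[20:22]
i=23 'b': node 8→8 (fail-walked)  → match P1@[21:23]
i=24 'c': node 8→1 (fail-walked)
i=25 'c': node 1→1 (fail-walked)
i=26 'c': node 1→1 (fail-walked)
i=27 'a': node 1→2
i=28 'a': node 2→3
i=29 'c': node 3→4
i=30 'b': node 4→5  → match P0@[26:30],P2@[28:30]
i=31 'a': node 5→9 (fail-walked)
i=32 'c': node 9→10
i=33 'b': node 10→11  → match P2@[31:33]
i=34 'a': node 11→9 (fail-walked)
i=35 'c': node 9→10
i=36 'b': node 10→11  → match P2@[34:36]
i=37 'c': node 11→1 (fail-walked)
i=38 'b': node 1→6 (fail-walked)
i=39 'b': node 6→7
i=40 'b': node 7→8  → match P1@[38:40]
i=41 'a': node 8→9 (fail-walked)
i=42 'b': node 9→6 (fail-walked)
i=43 'b': node 6→7
i=44 'b': node 7→8  → match P1@[42:44]
i=45 'b': node 8→8 (fail-walked)  → match P1@[43:45]
i=46 'a': node 8→9 (fail-walked)
i=47 'b': node 9→6 (fail-walked)
i=48 'b': node 6→7
i=49 'b': node 7→8  → match P1@[47:49]
i=50 'a': node 8→9 (fail-walked)
i=51 'c': node 9→10
i=52 'b': node 10→11  → match P2@[50:52]
i=53 'a': node 11→9 (fail-walked)
i=54 'c': node 9→10
i=55 'b': node 10→11  → match P2@[53:55]
i=56 'b': node 11→7 (fail-walked)
i=57 'c': node 7→1 (fail-walked)
i=58 'b': node 1→6 (fail-walked)
i=59 'c': node 6→1 (fail-walked)
i=60 'c': node 1→1 (fail-walked)
i=61 'a': node 1→2
i=62 'c': node 2→10 (fail-walked)

All matches (sorted): [[2,1],[3,1],[4,1],[9,0],[9,2],[15,0],[15,2],[20,0],[20,2],[22,1],[23,1],[30,0],[30,2],[33,2],[36,2],[40,1],[44,1],[45,1],[49,1],[52,2],[55,2]]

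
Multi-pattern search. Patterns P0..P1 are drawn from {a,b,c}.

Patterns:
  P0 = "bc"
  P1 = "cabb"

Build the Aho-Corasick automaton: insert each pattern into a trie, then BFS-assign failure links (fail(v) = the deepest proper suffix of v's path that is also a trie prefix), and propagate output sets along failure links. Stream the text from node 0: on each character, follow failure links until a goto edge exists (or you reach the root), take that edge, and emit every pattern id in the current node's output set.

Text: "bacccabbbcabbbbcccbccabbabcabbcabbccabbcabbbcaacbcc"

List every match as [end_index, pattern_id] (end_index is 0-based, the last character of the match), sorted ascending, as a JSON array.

Build:
Trie (insert patterns):
  0='ε' goto b→1 c→3
  1='b' goto c→2
  2='bc' goto ·  [P0 ends]
  3='c' goto a→4
  4='ca' goto b→5
  5='cab' goto b→6
  6='cabb' goto ·  [P1 ends]

BFS fail/out derivation:
  fail(1) 'b': from fail(0)=0 chase 'b': 0 ⇒ 0;  out=∅∪out(0)=∅
  fail(3) 'c': from fail(0)=0 chase 'c': 0 ⇒ 0;  out=∅∪out(0)=∅
  fail(2) 'bc': from fail(1)=0 chase 'c': 0 ⇒ 3;  out={0}∪out(3)={0}
  fail(4) 'ca': from fail(3)=0 chase 'a': 0 ⇒ 0;  out=∅∪out(0)=∅
  fail(5) 'cab': from fail(4)=0 chase 'b': 0 ⇒ 1;  out=∅∪out(1)=∅
  fail(6) 'cabb': from fail(5)=1 chase 'b': 1→0 ⇒ 1;  out={1}∪out(1)={1}

Text stream:
i=0 'b': node 0→1
i=1 'a': node 1→0 ·f
i=2 'c': node 0→3
i=3 'c': node 3→3 ·f
i=4 'c': node 3→3 ·f
i=5 'a': node 3→4
i=6 'b': node 4→5
i=7 'b': node 5→6  → match P1@[4:7]
i=8 'b': node 6→1 ·f
i=9 'c': node 1→2  → match P0@[8:9]
i=10 'a': node 2→4 ·f
i=11 'b': node 4→5
i=12 'b': node 5→6  → match P1@[9:12]
i=13 'b': node 6→1 ·f
i=14 'b': node 1→1 ·f
i=15 'c': node 1→2  → match P0@[14:15]
i=16 'c': node 2→3 ·f
i=17 'c': node 3→3 ·f
i=18 'b': node 3→1 ·f
i=19 'c': node 1→2  → match P0@[18:19]
i=20 'c': node 2→3 ·f
i=21 'a': node 3→4
i=22 'b': node 4→5
i=23 'b': node 5→6  → match P1@[20:23]
i=24 'a': node 6→0 ·f
i=25 'b': node 0→1
i=26 'c': node 1→2  → match P0@[25:26]
i=27 'a': node 2→4 ·f
i=28 'b': node 4→5
i=29 'b': node 5→6  → match P1@[26:29]
i=30 'c': node 6→2 ·f  → match P0@[29:30]
i=31 'a': node 2→4 ·f
i=32 'b': node 4→5
i=33 'b': node 5→6  → match P1@[30:33]
i=34 'c': node 6→2 ·f  → match P0@[33:34]
i=35 'c': node 2→3 ·f
i=36 'a': node 3→4
i=37 'b': node 4→5
i=38 'b': node 5→6  → match P1@[35:38]
i=39 'c': node 6→2 ·f  → match P0@[38:39]
i=40 'a': node 2→4 ·f
i=41 'b': node 4→5
i=42 'b': node 5→6  → match P1@[39:42]
i=43 'b': node 6→1 ·f
i=44 'c': node 1→2  → match P0@[43:44]
i=45 'a': node 2→4 ·f
i=46 'a': node 4→0 ·f
i=47 'c': node 0→3
i=48 'b': node 3→1 ·f
i=49 'c': node 1→2  → match P0@[48:49]
i=50 'c': node 2→3 ·f

All matches (sorted): [[7,1],[9,0],[12,1],[15,0],[19,0],[23,1],[26,0],[29,1],[30,0],[33,1],[34,0],[38,1],[39,0],[42,1],[44,0],[49,0]]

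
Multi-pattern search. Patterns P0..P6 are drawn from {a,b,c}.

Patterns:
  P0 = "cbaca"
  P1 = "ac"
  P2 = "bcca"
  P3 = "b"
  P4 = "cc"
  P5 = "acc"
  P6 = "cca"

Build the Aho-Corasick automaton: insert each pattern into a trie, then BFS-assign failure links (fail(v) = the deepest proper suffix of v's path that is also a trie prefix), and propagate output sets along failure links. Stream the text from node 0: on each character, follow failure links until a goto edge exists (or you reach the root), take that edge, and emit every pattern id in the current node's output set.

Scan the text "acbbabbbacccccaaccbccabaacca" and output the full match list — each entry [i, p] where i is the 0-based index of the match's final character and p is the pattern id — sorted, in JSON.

Build:
Trie (insert patterns):
  0='ε' goto a→6 b→8 c→1
  1='c' goto b→2 c→12
  2='cb' goto a→3
  3='cba' goto c→4
  4='cbac' goto a→5
  5='cbaca' goto ·  ←P0
  6='a' goto c→7
  7='ac' goto c→13  ←P1
  8='b' goto c→9  ←P3
  9='bc' goto c→10
  10='bcc' goto a→11
  11='bcca' goto ·  ←P2
  12='cc' goto a→14  ←P4
  13='acc' goto ·  ←P5
  14='cca' goto ·  ←P6

BFS fail/out derivation:
  fail(1) 'c': from fail(0)=0 chase 'c': 0 ⇒ 0;  out=∅∪out(0)=∅
  fail(6) 'a': from fail(0)=0 chase 'a': 0 ⇒ 0;  out=∅∪out(0)=∅
  fail(8) 'b': from fail(0)=0 chase 'b': 0 ⇒ 0;  out={3}∪out(0)={3}
  fail(2) 'cb': from fail(1)=0 chase 'b': 0 ⇒ 8;  out=∅∪out(8)={3}
  fail(7) 'ac': from fail(6)=0 chase 'c': 0 ⇒ 1;  out={1}∪out(1)={1}
  fail(9) 'bc': from fail(8)=0 chase 'c': 0 ⇒ 1;  out=∅∪out(1)=∅
  fail(12) 'cc': from fail(1)=0 chase 'c': 0 ⇒ 1;  out={4}∪out(1)={4}
  fail(3) 'cba': from fail(2)=8 chase 'a': 8→0 ⇒ 6;  out=∅∪out(6)=∅
  fail(10) 'bcc': from fail(9)=1 chase 'c': 1 ⇒ 12;  out=∅∪out(12)={4}
  fail(13) 'acc': from fail(7)=1 chase 'c': 1 ⇒ 12;  out={5}∪out(12)={4,5}
  fail(14) 'cca': from fail(12)=1 chase 'a': 1→0 ⇒ 6;  out={6}∪out(6)={6}
  fail(4) 'cbac': from fail(3)=6 chase 'c': 6 ⇒ 7;  out=∅∪out(7)={1}
  fail(11) 'bcca': from fail(10)=12 chase 'a': 12 ⇒ 14;  out={2}∪out(14)={2,6}
  fail(5) 'cbaca': from fail(4)=7 chase 'a': 7→1→0 ⇒ 6;  out={0}∪out(6)={0}

Text stream:
i=0 'a': node 0→6
i=1 'c': node 6→7  emit P1@[0:1]
i=2 'b': node 7→2 (fail-walked)  emit P3@[2:2]
i=3 'b': node 2→8 (fail-walked)  emit P3@[3:3]
i=4 'a': node 8→6 (fail-walked)
i=5 'b': node 6→8 (fail-walked)  emit P3@[5:5]
i=6 'b': node 8→8 (fail-walked)  emit P3@[6:6]
i=7 'b': node 8→8 (fail-walked)  emit P3@[7:7]
i=8 'a': node 8→6 (fail-walked)
i=9 'c': node 6→7  emit P1@[8:9]
i=10 'c': node 7→13  emit P4@[9:10],P5@[8:10]
i=11 'c': node 13→12 (fail-walked)  emit P4@[10:11]
i=12 'c': node 12→12 (fail-walked)  emit P4@[11:12]
i=13 'c': node 12→12 (fail-walked)  emit P4@[12:13]
i=14 'a': node 12→14  emit P6@[12:14]
i=15 'a': node 14→6 (fail-walked)
i=16 'c': node 6→7  emit P1@[15:16]
i=17 'c': node 7→13  emit P4@[16:17],P5@[15:17]
i=18 'b': node 13→2 (fail-walked)  emit P3@[18:18]
i=19 'c': node 2→9 (fail-walked)
i=20 'c': node 9→10  emit P4@[19:20]
i=21 'a': node 10→11  emit P2@[18:21],P6@[19:21]
i=22 'b': node 11→8 (fail-walked)  emit P3@[22:22]
i=23 'a': node 8→6 (fail-walked)
i=24 'a': node 6→6 (fail-walked)
i=25 'c': node 6→7  emit P1@[24:25]
i=26 'c': node 7→13  emit P4@[25:26],P5@[24:26]
i=27 'a': node 13→14 (fail-walked)  emit P6@[25:27]

Result: [[1,1],[2,3],[3,3],[5,3],[6,3],[7,3],[9,1],[10,4],[10,5],[11,4],[12,4],[13,4],[14,6],[16,1],[17,4],[17,5],[18,3],[20,4],[21,2],[21,6],[22,3],[25,1],[26,4],[26,5],[27,6]]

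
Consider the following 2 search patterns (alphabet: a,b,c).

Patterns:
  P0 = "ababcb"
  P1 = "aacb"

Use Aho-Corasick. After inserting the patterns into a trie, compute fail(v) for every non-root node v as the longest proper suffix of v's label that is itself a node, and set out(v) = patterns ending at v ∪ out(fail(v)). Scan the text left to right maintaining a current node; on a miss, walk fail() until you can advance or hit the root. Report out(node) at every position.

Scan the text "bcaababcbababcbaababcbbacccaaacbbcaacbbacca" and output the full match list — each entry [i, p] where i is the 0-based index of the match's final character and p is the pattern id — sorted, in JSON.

Construct AC machine:
Trie (insert patterns):
  0='ε' goto a→1
  1='a' goto a→7 b→2
  2='ab' goto a→3
  3='aba' goto b→4
  4='abab' goto c→5
  5='ababc' goto b→6
  6='ababcb' goto ·  ←P0
  7='aa' goto c→8
  8='aac' goto b→9
  9='aacb' goto ·  ←P1

BFS fail/out derivation:
  n1('a'): parent n0 fail=0; on 'a' 0 → fail=0;  out ∅∪∅=∅
  n2('ab'): parent n1 fail=0; on 'b' 0 → fail=0;  out ∅∪∅=∅
  n7('aa'): parent n1 fail=0; on 'a' 0 → fail=1;  out ∅∪∅=∅
  n3('aba'): parent n2 fail=0; on 'a' 0 → fail=1;  out ∅∪∅=∅
  n8('aac'): parent n7 fail=1; on 'c' 1→0 → fail=0;  out ∅∪∅=∅
  n4('abab'): parent n3 fail=1; on 'b' 1 → fail=2;  out ∅∪∅=∅
  n9('aacb'): parent n8 fail=0; on 'b' 0 → fail=0;  out {1}∪∅={1}
  n5('ababc'): parent n4 fail=2; on 'c' 2→0 → fail=0;  out ∅∪∅=∅
  n6('ababcb'): parent n5 fail=0; on 'b' 0 → fail=0;  out {0}∪∅={0}

Scan:
[0] read 'b'  n0⇒n0
[1] read 'c'  n0⇒n0
[2] read 'a'  n0⇒n1
[3] read 'a'  n1⇒n7
[4] read 'b'  n7⇒n2 ·f
[5] read 'a'  n2⇒n3
[6] read 'b'  n3⇒n4
[7] read 'c'  n4⇒n5
[8] read 'b'  n5⇒n6  emit P0@[3:8]
[9] read 'a'  n6⇒n1 ·f
[10] read 'b'  n1⇒n2
[11] read 'a'  n2⇒n3
[12] read 'b'  n3⇒n4
[13] read 'c'  n4⇒n5
[14] read 'b'  n5⇒n6  emit P0@[9:14]
[15] read 'a'  n6⇒n1 ·f
[16] read 'a'  n1⇒n7
[17] read 'b'  n7⇒n2 ·f
[18] read 'a'  n2⇒n3
[19] read 'b'  n3⇒n4
[20] read 'c'  n4⇒n5
[21] read 'b'  n5⇒n6  emit P0@[16:21]
[22] read 'b'  n6⇒n0 ·f
[23] read 'a'  n0⇒n1
[24] read 'c'  n1⇒n0 ·f
[25] read 'c'  n0⇒n0
[26] read 'c'  n0⇒n0
[27] read 'a'  n0⇒n1
[28] read 'a'  n1⇒n7
[29] read 'a'  n7⇒n7 ·f
[30] read 'c'  n7⇒n8
[31] read 'b'  n8⇒n9  emit P1@[28:31]
[32] read 'b'  n9⇒n0 ·f
[33] read 'c'  n0⇒n0
[34] read 'a'  n0⇒n1
[35] read 'a'  n1⇒n7
[36] read 'c'  n7⇒n8
[37] read 'b'  n8⇒n9  emit P1@[34:37]
[38] read 'b'  n9⇒n0 ·f
[39] read 'a'  n0⇒n1
[40] read 'c'  n1⇒n0 ·f
[41] read 'c'  n0⇒n0
[42] read 'a'  n0⇒n1

All matches (sorted): [[8,0],[14,0],[21,0],[31,1],[37,1]]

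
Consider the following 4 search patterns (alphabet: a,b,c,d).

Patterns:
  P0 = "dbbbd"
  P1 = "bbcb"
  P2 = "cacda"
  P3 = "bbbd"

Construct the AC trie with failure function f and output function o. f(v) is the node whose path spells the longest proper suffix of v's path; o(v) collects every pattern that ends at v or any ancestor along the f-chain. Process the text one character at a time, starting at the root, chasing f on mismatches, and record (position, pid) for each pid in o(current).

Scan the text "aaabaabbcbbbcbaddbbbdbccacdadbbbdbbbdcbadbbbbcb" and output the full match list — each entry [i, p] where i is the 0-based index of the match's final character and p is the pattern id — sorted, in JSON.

Build:
Trie (insert patterns):
  0='ε' goto b→6 c→10 d→1
  1='d' goto b→2
  2='db' goto b→3
  3='dbb' goto b→4
  4='dbbb' goto d→5
  5='dbbbd' goto ·  [P0 ends]
  6='b' goto b→7
  7='bb' goto b→15 c→8
  8='bbc' goto b→9
  9='bbcb' goto ·  [P1 ends]
  10='c' goto a→11
  11='ca' goto c→12
  12='cac' goto d→13
  13='cacd' goto a→14
  14='cacda' goto ·  [P2 ends]
  15='bbb' goto d→16
  16='bbbd' goto ·  [P3 ends]

Failure links (BFS by depth):
  fail(1) 'd': from fail(0)=0 chase 'd': 0 ⇒ 0;  out=∅∪out(0)=∅
  fail(6) 'b': from fail(0)=0 chase 'b': 0 ⇒ 0;  out=∅∪out(0)=∅
  fail(10) 'c': from fail(0)=0 chase 'c': 0 ⇒ 0;  out=∅∪out(0)=∅
  fail(2) 'db': from fail(1)=0 chase 'b': 0 ⇒ 6;  out=∅∪out(6)=∅
  fail(7) 'bb': from fail(6)=0 chase 'b': 0 ⇒ 6;  out=∅∪out(6)=∅
  fail(11) 'ca': from fail(10)=0 chase 'a': 0 ⇒ 0;  out=∅∪out(0)=∅
  fail(3) 'dbb': from fail(2)=6 chase 'b': 6 ⇒ 7;  out=∅∪out(7)=∅
  fail(8) 'bbc': from fail(7)=6 chase 'c': 6→0 ⇒ 10;  out=∅∪out(10)=∅
  fail(12) 'cac': from fail(11)=0 chase 'c': 0 ⇒ 10;  out=∅∪out(10)=∅
  fail(15) 'bbb': from fail(7)=6 chase 'b': 6 ⇒ 7;  out=∅∪out(7)=∅
  fail(4) 'dbbb': from fail(3)=7 chase 'b': 7 ⇒ 15;  out=∅∪out(15)=∅
  fail(9) 'bbcb': from fail(8)=10 chase 'b': 10→0 ⇒ 6;  out={1}∪out(6)={1}
  fail(13) 'cacd': from fail(12)=10 chase 'd': 10→0 ⇒ 1;  out=∅∪out(1)=∅
  fail(16) 'bbbd': from fail(15)=7 chase 'd': 7→6→0 ⇒ 1;  out={3}∪out(1)={3}
  fail(5) 'dbbbd': from fail(4)=15 chase 'd': 15 ⇒ 16;  out={0}∪out(16)={0,3}
  fail(14) 'cacda': from fail(13)=1 chase 'a': 1→0 ⇒ 0;  out={2}∪out(0)={2}

Scan:
[0] read 'a'  n0⇒n0
[1] read 'a'  n0⇒n0
[2] read 'a'  n0⇒n0
[3] read 'b'  n0⇒n6
[4] read 'a'  n6⇒n0 (fail-walked)
[5] read 'a'  n0⇒n0
[6] read 'b'  n0⇒n6
[7] read 'b'  n6⇒n7
[8] read 'c'  n7⇒n8
[9] read 'b'  n8⇒n9  ** P1@[6:9]
[10] read 'b'  n9⇒n7 (fail-walked)
[11] read 'b'  n7⇒n15
[12] read 'c'  n15⇒n8 (fail-walked)
[13] read 'b'  n8⇒n9  ** P1@[10:13]
[14] read 'a'  n9⇒n0 (fail-walked)
[15] read 'd'  n0⇒n1
[16] read 'd'  n1⇒n1 (fail-walked)
[17] read 'b'  n1⇒n2
[18] read 'b'  n2⇒n3
[19] read 'b'  n3⇒n4
[20] read 'd'  n4⇒n5  ** P0@[16:20],P3@[17:20]
[21] read 'b'  n5⇒n2 (fail-walked)
[22] read 'c'  n2⇒n10 (fail-walked)
[23] read 'c'  n10⇒n10 (fail-walked)
[24] read 'a'  n10⇒n11
[25] read 'c'  n11⇒n12
[26] read 'd'  n12⇒n13
[27] read 'a'  n13⇒n14  ** P2@[23:27]
[28] read 'd'  n14⇒n1 (fail-walked)
[29] read 'b'  n1⇒n2
[30] read 'b'  n2⇒n3
[31] read 'b'  n3⇒n4
[32] read 'd'  n4⇒n5  ** P0@[28:32],P3@[29:32]
[33] read 'b'  n5⇒n2 (fail-walked)
[34] read 'b'  n2⇒n3
[35] read 'b'  n3⇒n4
[36] read 'd'  n4⇒n5  ** P0@[32:36],P3@[33:36]
[37] read 'c'  n5⇒n10 (fail-walked)
[38] read 'b'  n10⇒n6 (fail-walked)
[39] read 'a'  n6⇒n0 (fail-walked)
[40] read 'd'  n0⇒n1
[41] read 'b'  n1⇒n2
[42] read 'b'  n2⇒n3
[43] read 'b'  n3⇒n4
[44] read 'b'  n4⇒n15 (fail-walked)
[45] read 'c'  n15⇒n8 (fail-walked)
[46] read 'b'  n8⇒n9  ** P1@[43:46]

All matches (sorted): [[9,1],[13,1],[20,0],[20,3],[27,2],[32,0],[32,3],[36,0],[36,3],[46,1]]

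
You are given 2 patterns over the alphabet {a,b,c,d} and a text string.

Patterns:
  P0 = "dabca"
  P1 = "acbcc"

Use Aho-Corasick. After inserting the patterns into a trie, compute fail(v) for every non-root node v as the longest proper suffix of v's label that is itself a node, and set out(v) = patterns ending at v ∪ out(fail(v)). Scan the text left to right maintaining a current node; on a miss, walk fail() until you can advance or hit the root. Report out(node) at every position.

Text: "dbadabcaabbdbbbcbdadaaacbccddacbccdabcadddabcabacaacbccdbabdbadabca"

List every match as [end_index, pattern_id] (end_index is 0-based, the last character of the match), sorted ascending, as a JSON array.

Build automaton:
Trie (insert patterns):
  n0 'ε': a→6 d→1
  n1 'd': a→2
  n2 'da': b→3
  n3 'dab': c→4
  n4 'dabc': a→5
  n5 'dabca': ·  [P0 ends]
  n6 'a': c→7
  n7 'ac': b→8
  n8 'acb': c→9
  n9 'acbc': c→10
  n10 'acbcc': ·  [P1 ends]

BFS fail/out derivation:
  fail(1) 'd': from fail(0)=0 chase 'd': 0 ⇒ 0;  out=∅∪out(0)=∅
  fail(6) 'a': from fail(0)=0 chase 'a': 0 ⇒ 0;  out=∅∪out(0)=∅
  fail(2) 'da': from fail(1)=0 chase 'a': 0 ⇒ 6;  out=∅∪out(6)=∅
  fail(7) 'ac': from fail(6)=0 chase 'c': 0 ⇒ 0;  out=∅∪out(0)=∅
  fail(3) 'dab': from fail(2)=6 chase 'b': 6→0 ⇒ 0;  out=∅∪out(0)=∅
  fail(8) 'acb': from fail(7)=0 chase 'b': 0 ⇒ 0;  out=∅∪out(0)=∅
  fail(4) 'dabc': from fail(3)=0 chase 'c': 0 ⇒ 0;  out=∅∪out(0)=∅
  fail(9) 'acbc': from fail(8)=0 chase 'c': 0 ⇒ 0;  out=∅∪out(0)=∅
  fail(5) 'dabca': from fail(4)=0 chase 'a': 0 ⇒ 6;  out={0}∪out(6)={0}
  fail(10) 'acbcc': from fail(9)=0 chase 'c': 0 ⇒ 0;  out={1}∪out(0)={1}

Text stream:
i=0 'd': node 0→1
i=1 'b': node 1→0 ·f
i=2 'a': node 0→6
i=3 'd': node 6→1 ·f
i=4 'a': node 1→2
i=5 'b': node 2→3
i=6 'c': node 3→4
i=7 'a': node 4→5  → match P0@[3:7]
i=8 'a': node 5→6 ·f
i=9 'b': node 6→0 ·f
i=10 'b': node 0→0
i=11 'd': node 0→1
i=12 'b': node 1→0 ·f
i=13 'b': node 0→0
i=14 'b': node 0→0
i=15 'c': node 0→0
i=16 'b': node 0→0
i=17 'd': node 0→1
i=18 'a': node 1→2
i=19 'd': node 2→1 ·f
i=20 'a': node 1→2
i=21 'a': node 2→6 ·f
i=22 'a': node 6→6 ·f
i=23 'c': node 6→7
i=24 'b': node 7→8
i=25 'c': node 8→9
i=26 'c': node 9→10  → match P1@[22:26]
i=27 'd': node 10→1 ·f
i=28 'd': node 1→1 ·f
i=29 'a': node 1→2
i=30 'c': node 2→7 ·f
i=31 'b': node 7→8
i=32 'c': node 8→9
i=33 'c': node 9→10  → match P1@[29:33]
i=34 'd': node 10→1 ·f
i=35 'a': node 1→2
i=36 'b': node 2→3
i=37 'c': node 3→4
i=38 'a': node 4→5  → match P0@[34:38]
i=39 'd': node 5→1 ·f
i=40 'd': node 1→1 ·f
i=41 'd': node 1→1 ·f
i=42 'a': node 1→2
i=43 'b': node 2→3
i=44 'c': node 3→4
i=45 'a': node 4→5  → match P0@[41:45]
i=46 'b': node 5→0 ·f
i=47 'a': node 0→6
i=48 'c': node 6→7
i=49 'a': node 7→6 ·f
i=50 'a': node 6→6 ·f
i=51 'c': node 6→7
i=52 'b': node 7→8
i=53 'c': node 8→9
i=54 'c': node 9→10  → match P1@[50:54]
i=55 'd': node 10→1 ·f
i=56 'b': node 1→0 ·f
i=57 'a': node 0→6
i=58 'b': node 6→0 ·f
i=59 'd': node 0→1
i=60 'b': node 1→0 ·f
i=61 'a': node 0→6
i=62 'd': node 6→1 ·f
i=63 'a': node 1→2
i=64 'b': node 2→3
i=65 'c': node 3→4
i=66 'a': node 4→5  → match P0@[62:66]

Matches: [[7,0],[26,1],[33,1],[38,0],[45,0],[54,1],[66,0]]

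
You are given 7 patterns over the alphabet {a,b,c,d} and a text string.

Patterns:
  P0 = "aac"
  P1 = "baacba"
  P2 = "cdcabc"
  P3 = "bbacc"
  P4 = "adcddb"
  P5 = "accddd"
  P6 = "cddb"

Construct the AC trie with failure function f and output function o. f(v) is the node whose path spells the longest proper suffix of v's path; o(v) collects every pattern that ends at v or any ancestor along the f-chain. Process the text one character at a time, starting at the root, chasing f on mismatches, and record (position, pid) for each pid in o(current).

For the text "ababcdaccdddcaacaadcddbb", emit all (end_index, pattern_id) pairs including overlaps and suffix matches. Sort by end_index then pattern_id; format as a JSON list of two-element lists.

Build:
Trie nodes:
  n0 'ε': a→1 b→4 c→10
  n1 'a': a→2 c→25 d→20
  n2 'aa': c→3
  n3 'aac': ·  [P0 ends]
  n4 'b': a→5 b→16
  n5 'ba': a→6
  n6 'baa': c→7
  n7 'baac': b→8
  n8 'baacb': a→9
  n9 'baacba': ·  [P1 ends]
  n10 'c': d→11
  n11 'cd': c→12 d→30
  n12 'cdc': a→13
  n13 'cdca': b→14
  n14 'cdcab': c→15
  n15 'cdcabc': ·  [P2 ends]
  n16 'bb': a→17
  n17 'bba': c→18
  n18 'bbac': c→19
  n19 'bbacc': ·  [P3 ends]
  n20 'ad': c→21
  n21 'adc': d→22
  n22 'adcd': d→23
  n23 'adcdd': b→24
  n24 'adcddb': ·  [P4 ends]
  n25 'ac': c→26
  n26 'acc': d→27
  n27 'accd': d→28
  n28 'accdd': d→29
  n29 'accddd': ·  [P5 ends]
  n30 'cdd': b→31
  n31 'cddb': ·  [P6 ends]

BFS fail/out derivation:
  n1('a'): parent n0 fail=0; on 'a' 0 → fail=0;  out ∅∪∅=∅
  n4('b'): parent n0 fail=0; on 'b' 0 → fail=0;  out ∅∪∅=∅
  n10('c'): parent n0 fail=0; on 'c' 0 → fail=0;  out ∅∪∅=∅
  n2('aa'): parent n1 fail=0; on 'a' 0 → fail=1;  out ∅∪∅=∅
  n5('ba'): parent n4 fail=0; on 'a' 0 → fail=1;  out ∅∪∅=∅
  n11('cd'): parent n10 fail=0; on 'd' 0 → fail=0;  out ∅∪∅=∅
  n16('bb'): parent n4 fail=0; on 'b' 0 → fail=4;  out ∅∪∅=∅
  n20('ad'): parent n1 fail=0; on 'd' 0 → fail=0;  out ∅∪∅=∅
  n25('ac'): parent n1 fail=0; on 'c' 0 → fail=10;  out ∅∪∅=∅
  n3('aac'): parent n2 fail=1; on 'c' 1 → fail=25;  out {0}∪∅={0}
  n6('baa'): parent n5 fail=1; on 'a' 1 → fail=2;  out ∅∪∅=∅
  n12('cdc'): parent n11 fail=0; on 'c' 0 → fail=10;  out ∅∪∅=∅
  n17('bba'): parent n16 fail=4; on 'a' 4 → fail=5;  out ∅∪∅=∅
  n21('adc'): parent n20 fail=0; on 'c' 0 → fail=10;  out ∅∪∅=∅
  n26('acc'): parent n25 fail=10; on 'c' 10→0 → fail=10;  out ∅∪∅=∅
  n30('cdd'): parent n11 fail=0; on 'd' 0 → fail=0;  out ∅∪∅=∅
  n7('baac'): parent n6 fail=2; on 'c' 2 → fail=3;  out ∅∪{0}={0}
  n13('cdca'): parent n12 fail=10; on 'a' 10→0 → fail=1;  out ∅∪∅=∅
  n18('bbac'): parent n17 fail=5; on 'c' 5→1 → fail=25;  out ∅∪∅=∅
  n22('adcd'): parent n21 fail=10; on 'd' 10 → fail=11;  out ∅∪∅=∅
  n27('accd'): parent n26 fail=10; on 'd' 10 → fail=11;  out ∅∪∅=∅
  n31('cddb'): parent n30 fail=0; on 'b' 0 → fail=4;  out {6}∪∅={6}
  n8('baacb'): parent n7 fail=3; on 'b' 3→25→10→0 → fail=4;  out ∅∪∅=∅
  n14('cdcab'): parent n13 fail=1; on 'b' 1→0 → fail=4;  out ∅∪∅=∅
  n19('bbacc'): parent n18 fail=25; on 'c' 25 → fail=26;  out {3}∪∅={3}
  n23('adcdd'): parent n22 fail=11; on 'd' 11 → fail=30;  out ∅∪∅=∅
  n28('accdd'): parent n27 fail=11; on 'd' 11 → fail=30;  out ∅∪∅=∅
  n9('baacba'): parent n8 fail=4; on 'a' 4 → fail=5;  out {1}∪∅={1}
  n15('cdcabc'): parent n14 fail=4; on 'c' 4→0 → fail=10;  out {2}∪∅={2}
  n24('adcddb'): parent n23 fail=30; on 'b' 30 → fail=31;  out {4}∪{6}={4,6}
  n29('accddd'): parent n28 fail=30; on 'd' 30→0 → fail=0;  out {5}∪∅={5}

Text stream:
[0] read 'a'  n0⇒n1
[1] read 'b'  n1⇒n4 (fail-walked)
[2] read 'a'  n4⇒n5
[3] read 'b'  n5⇒n4 (fail-walked)
[4] read 'c'  n4⇒n10 (fail-walked)
[5] read 'd'  n10⇒n11
[6] read 'a'  n11⇒n1 (fail-walked)
[7] read 'c'  n1⇒n25
[8] read 'c'  n25⇒n26
[9] read 'd'  n26⇒n27
[10] read 'd'  n27⇒n28
[11] read 'd'  n28⇒n29  → match P5@[6:11]
[12] read 'c'  n29⇒n10 (fail-walked)
[13] read 'a'  n10⇒n1 (fail-walked)
[14] read 'a'  n1⇒n2
[15] read 'c'  n2⇒n3  → match P0@[13:15]
[16] read 'a'  n3⇒n1 (fail-walked)
[17] read 'a'  n1⇒n2
[18] read 'd'  n2⇒n20 (fail-walked)
[19] read 'c'  n20⇒n21
[20] read 'd'  n21⇒n22
[21] read 'd'  n22⇒n23
[22] read 'b'  n23⇒n24  → match P4@[17:22],P6@[19:22]
[23] read 'b'  n24⇒n16 (fail-walked)

Result: [[11,5],[15,0],[22,4],[22,6]]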